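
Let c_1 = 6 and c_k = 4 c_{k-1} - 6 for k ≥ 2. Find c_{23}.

70368744177666

The fixed point is -6/(1 - 4) = 2, so c_k - 2 = 4(c_{k-1} - 2).
Hence c_k = 4·4^{k-1} + 2.
c_{23} = 4·4^{22} + 2 = 4·17592186044416 + 2 = 70368744177666.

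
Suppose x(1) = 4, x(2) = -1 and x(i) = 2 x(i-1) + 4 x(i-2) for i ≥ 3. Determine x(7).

x(3) = 2*(-1) + 4*4 = 14
x(4) = 2*14 + 4*(-1) = 24
x(5) = 2*24 + 4*14 = 104
x(6) = 2*104 + 4*24 = 304
x(7) = 2*304 + 4*104 = 1024

1024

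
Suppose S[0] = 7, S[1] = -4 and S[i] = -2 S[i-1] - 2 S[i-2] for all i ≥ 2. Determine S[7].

S[2] = -2(-4) - 2(7) = -6
S[3] = -2(-6) - 2(-4) = 20
S[4] = -2(20) - 2(-6) = -28
S[5] = -2(-28) - 2(20) = 16
S[6] = -2(16) - 2(-28) = 24
S[7] = -2(24) - 2(16) = -80

-80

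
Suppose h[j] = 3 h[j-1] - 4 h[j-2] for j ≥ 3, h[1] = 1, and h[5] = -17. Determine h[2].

1

Let h[2] = w.
h[3] = -4 + 3w
h[4] = -12 + 5w
h[5] = -20 + 3w
So -20 + 3w = -17, giving w = 1.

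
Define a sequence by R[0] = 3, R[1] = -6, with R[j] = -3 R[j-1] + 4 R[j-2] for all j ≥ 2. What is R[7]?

-29490

R[2] = -3(-6) + 4(3) = 30
R[3] = -3(30) + 4(-6) = -114
R[4] = -3(-114) + 4(30) = 462
R[5] = -3(462) + 4(-114) = -1842
R[6] = -3(-1842) + 4(462) = 7374
R[7] = -3(7374) + 4(-1842) = -29490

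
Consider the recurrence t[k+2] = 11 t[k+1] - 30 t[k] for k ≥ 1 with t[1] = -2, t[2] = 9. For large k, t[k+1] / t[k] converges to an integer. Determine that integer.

6

The characteristic equation is r^2 - 11r + 30 = 0, which factors as (r - 6)(r - 5) = 0.
So the roots are 6 and 5. Since |6| > |5| and the coefficient of 6^k is non-zero, the ratio tends to 6.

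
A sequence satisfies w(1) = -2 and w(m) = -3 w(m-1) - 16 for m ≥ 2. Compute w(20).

-2324522938

The fixed point is -16/(1 + 3) = -4, so w(m) + 4 = -3(w(m-1) + 4).
Hence w(m) = 2·(-3)^{m-1} - 4.
w(20) = 2·(-3)^{19} - 4 = 2·-1162261467 - 4 = -2324522938.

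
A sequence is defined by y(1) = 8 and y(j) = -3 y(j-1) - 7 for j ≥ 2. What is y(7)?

7106

y(2) = -3*8 - 7 = -31
y(3) = -3*(-31) - 7 = 86
y(4) = -3*86 - 7 = -265
y(5) = -3*(-265) - 7 = 788
y(6) = -3*788 - 7 = -2371
y(7) = -3*(-2371) - 7 = 7106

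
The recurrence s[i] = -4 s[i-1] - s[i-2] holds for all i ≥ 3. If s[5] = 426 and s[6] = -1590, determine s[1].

-6

Rearranging, s[i-2] = -(s[i] + 4 s[i-1]).
s[4] = -(-1590 + 4(426)) = -114
s[3] = -(426 + 4(-114)) = 30
s[2] = -(-114 + 4(30)) = -6
s[1] = -(30 + 4(-6)) = -6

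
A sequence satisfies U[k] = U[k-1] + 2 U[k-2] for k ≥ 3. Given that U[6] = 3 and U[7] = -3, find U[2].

Rearranging, U[k-2] = (U[k] - U[k-1]) / 2.
U[5] = (-3 - 3) / 2 = -6/2 = -3
U[4] = (3 - (-3)) / 2 = 6/2 = 3
U[3] = (-3 - 3) / 2 = -6/2 = -3
U[2] = (3 - (-3)) / 2 = 6/2 = 3

3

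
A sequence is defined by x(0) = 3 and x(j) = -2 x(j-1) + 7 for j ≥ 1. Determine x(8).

x(1) = -2·3 + 7 = 1
x(2) = -2·1 + 7 = 5
x(3) = -2·5 + 7 = -3
x(4) = -2·(-3) + 7 = 13
x(5) = -2·13 + 7 = -19
x(6) = -2·(-19) + 7 = 45
x(7) = -2·45 + 7 = -83
x(8) = -2·(-83) + 7 = 173

173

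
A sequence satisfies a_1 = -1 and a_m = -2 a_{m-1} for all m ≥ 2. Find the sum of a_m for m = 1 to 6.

a_2 = -2·(-1) = 2
a_3 = -2·2 = -4
a_4 = -2·(-4) = 8
a_5 = -2·8 = -16
a_6 = -2·(-16) = 32
Sum = (-1) + 2 + (-4) + 8 + (-16) + 32 = 21

21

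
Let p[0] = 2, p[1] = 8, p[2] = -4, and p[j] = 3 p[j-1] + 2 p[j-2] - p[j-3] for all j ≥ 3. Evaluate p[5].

-22

p[3] = 3*(-4) + 2*8 - 2 = 2
p[4] = 3*2 + 2*(-4) - 8 = -10
p[5] = 3*(-10) + 2*2 - (-4) = -22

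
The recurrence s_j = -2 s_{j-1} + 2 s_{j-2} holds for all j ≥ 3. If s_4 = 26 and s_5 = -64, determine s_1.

4

Rearranging, s_{j-2} = (s_j + 2 s_{j-1}) / 2.
s_3 = (-64 + 2*26) / 2 = -12/2 = -6
s_2 = (26 + 2*(-6)) / 2 = 14/2 = 7
s_1 = (-6 + 2*7) / 2 = 8/2 = 4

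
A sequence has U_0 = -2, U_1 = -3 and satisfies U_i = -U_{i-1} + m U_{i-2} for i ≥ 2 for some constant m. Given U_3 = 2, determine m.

-5

U_2 = 3 - 2m
U_3 = -3 - m
So -3 - m = 2, giving m = -5.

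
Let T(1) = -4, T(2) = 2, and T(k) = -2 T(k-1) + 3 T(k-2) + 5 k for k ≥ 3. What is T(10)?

T(3) = -2*2 + 3*(-4) + 15 = -1
T(4) = -2*(-1) + 3*2 + 20 = 28
T(5) = -2*28 + 3*(-1) + 25 = -34
T(6) = -2*(-34) + 3*28 + 30 = 182
T(7) = -2*182 + 3*(-34) + 35 = -431
T(8) = -2*(-431) + 3*182 + 40 = 1448
T(9) = -2*1448 + 3*(-431) + 45 = -4144
T(10) = -2*(-4144) + 3*1448 + 50 = 12682

12682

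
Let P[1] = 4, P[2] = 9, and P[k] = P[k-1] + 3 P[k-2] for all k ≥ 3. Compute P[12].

P[3] = 9 + 3·4 = 21
P[4] = 21 + 3·9 = 48
P[5] = 48 + 3·21 = 111
P[6] = 111 + 3·48 = 255
P[7] = 255 + 3·111 = 588
P[8] = 588 + 3·255 = 1353
P[9] = 1353 + 3·588 = 3117
P[10] = 3117 + 3·1353 = 7176
P[11] = 7176 + 3·3117 = 16527
P[12] = 16527 + 3·7176 = 38055

38055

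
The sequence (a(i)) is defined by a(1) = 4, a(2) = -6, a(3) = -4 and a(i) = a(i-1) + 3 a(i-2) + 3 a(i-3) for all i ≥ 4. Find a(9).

-1540

a(4) = (-4) + 3(-6) + 3(4) = -10
a(5) = (-10) + 3(-4) + 3(-6) = -40
a(6) = (-40) + 3(-10) + 3(-4) = -82
a(7) = (-82) + 3(-40) + 3(-10) = -232
a(8) = (-232) + 3(-82) + 3(-40) = -598
a(9) = (-598) + 3(-232) + 3(-82) = -1540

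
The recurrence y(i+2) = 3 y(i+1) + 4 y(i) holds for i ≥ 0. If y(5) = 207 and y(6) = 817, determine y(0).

-2

Rearranging, y(i-2) = (y(i) - 3 y(i-1)) / 4.
y(4) = (817 - 3(207)) / 4 = 196/4 = 49
y(3) = (207 - 3(49)) / 4 = 60/4 = 15
y(2) = (49 - 3(15)) / 4 = 4/4 = 1
y(1) = (15 - 3(1)) / 4 = 12/4 = 3
y(0) = (1 - 3(3)) / 4 = -8/4 = -2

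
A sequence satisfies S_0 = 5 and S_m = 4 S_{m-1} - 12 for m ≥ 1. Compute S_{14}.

The fixed point is -12/(1 - 4) = 4, so S_m - 4 = 4(S_{m-1} - 4).
Hence S_m = 1·4^m + 4.
S_{14} = 1·4^{14} + 4 = 1·268435456 + 4 = 268435460.

268435460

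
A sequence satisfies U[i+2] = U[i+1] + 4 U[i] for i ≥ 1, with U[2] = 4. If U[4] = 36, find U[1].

Let U[1] = v.
U[3] = 4 + 4v
U[4] = 20 + 4v
So 20 + 4v = 36, giving v = 4.

4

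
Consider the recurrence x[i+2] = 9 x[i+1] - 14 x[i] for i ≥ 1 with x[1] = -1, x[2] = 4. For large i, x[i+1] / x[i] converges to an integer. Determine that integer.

7

The characteristic equation is r^2 - 9r + 14 = 0, which factors as (r - 7)(r - 2) = 0.
So the roots are 7 and 2. Since |7| > |2| and the coefficient of 7^i is non-zero, the ratio tends to 7.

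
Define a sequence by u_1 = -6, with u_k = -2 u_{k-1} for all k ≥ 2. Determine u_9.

u_2 = -2*(-6) = 12
u_3 = -2*12 = -24
u_4 = -2*(-24) = 48
u_5 = -2*48 = -96
u_6 = -2*(-96) = 192
u_7 = -2*192 = -384
u_8 = -2*(-384) = 768
u_9 = -2*768 = -1536

-1536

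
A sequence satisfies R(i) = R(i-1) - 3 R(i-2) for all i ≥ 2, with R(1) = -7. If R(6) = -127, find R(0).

5

Let R(0) = x.
R(2) = -7 - 3x
R(3) = 14 - 3x
R(4) = 35 + 6x
R(5) = -7 + 15x
R(6) = -112 - 3x
So -112 - 3x = -127, giving x = 5.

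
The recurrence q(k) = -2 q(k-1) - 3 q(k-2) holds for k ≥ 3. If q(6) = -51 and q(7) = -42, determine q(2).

9

Rearranging, q(k-2) = (q(k) + 2 q(k-1)) / -3.
q(5) = (-42 + 2·(-51)) / -3 = -144/-3 = 48
q(4) = (-51 + 2·48) / -3 = 45/-3 = -15
q(3) = (48 + 2·(-15)) / -3 = 18/-3 = -6
q(2) = (-15 + 2·(-6)) / -3 = -27/-3 = 9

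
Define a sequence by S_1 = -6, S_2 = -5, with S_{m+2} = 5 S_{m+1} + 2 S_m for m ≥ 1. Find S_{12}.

S_3 = 5*(-5) + 2*(-6) = -37
S_4 = 5*(-37) + 2*(-5) = -195
S_5 = 5*(-195) + 2*(-37) = -1049
S_6 = 5*(-1049) + 2*(-195) = -5635
S_7 = 5*(-5635) + 2*(-1049) = -30273
S_8 = 5*(-30273) + 2*(-5635) = -162635
S_9 = 5*(-162635) + 2*(-30273) = -873721
S_{10} = 5*(-873721) + 2*(-162635) = -4693875
S_{11} = 5*(-4693875) + 2*(-873721) = -25216817
S_{12} = 5*(-25216817) + 2*(-4693875) = -135471835

-135471835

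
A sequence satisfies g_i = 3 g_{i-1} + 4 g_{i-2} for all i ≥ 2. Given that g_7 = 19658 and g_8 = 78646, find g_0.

Rearranging, g_{i-2} = (g_i - 3 g_{i-1}) / 4.
g_6 = (78646 - 3*19658) / 4 = 19672/4 = 4918
g_5 = (19658 - 3*4918) / 4 = 4904/4 = 1226
g_4 = (4918 - 3*1226) / 4 = 1240/4 = 310
g_3 = (1226 - 3*310) / 4 = 296/4 = 74
g_2 = (310 - 3*74) / 4 = 88/4 = 22
g_1 = (74 - 3*22) / 4 = 8/4 = 2
g_0 = (22 - 3*2) / 4 = 16/4 = 4

4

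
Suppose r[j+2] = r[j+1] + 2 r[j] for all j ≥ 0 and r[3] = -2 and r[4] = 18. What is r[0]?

8

Rearranging, r[j-2] = (r[j] - r[j-1]) / 2.
r[2] = (18 - (-2)) / 2 = 20/2 = 10
r[1] = (-2 - 10) / 2 = -12/2 = -6
r[0] = (10 - (-6)) / 2 = 16/2 = 8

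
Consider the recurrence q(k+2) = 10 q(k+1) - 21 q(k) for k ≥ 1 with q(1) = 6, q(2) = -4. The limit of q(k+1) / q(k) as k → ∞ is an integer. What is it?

7

The characteristic equation is r^2 - 10r + 21 = 0, which factors as (r - 7)(r - 3) = 0.
So the roots are 7 and 3. Since |7| > |3| and the coefficient of 7^k is non-zero, the ratio tends to 7.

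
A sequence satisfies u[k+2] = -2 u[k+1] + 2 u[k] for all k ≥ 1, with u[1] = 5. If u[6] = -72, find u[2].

2

Let u[2] = w.
u[3] = 10 - 2w
u[4] = -20 + 6w
u[5] = 60 - 16w
u[6] = -160 + 44w
So -160 + 44w = -72, giving w = 2.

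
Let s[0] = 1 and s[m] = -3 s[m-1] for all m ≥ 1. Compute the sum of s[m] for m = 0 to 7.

s[1] = -3(1) = -3
s[2] = -3(-3) = 9
s[3] = -3(9) = -27
s[4] = -3(-27) = 81
s[5] = -3(81) = -243
s[6] = -3(-243) = 729
s[7] = -3(729) = -2187
Sum = 1 + (-3) + 9 + (-27) + 81 + (-243) + 729 + (-2187) = -1640

-1640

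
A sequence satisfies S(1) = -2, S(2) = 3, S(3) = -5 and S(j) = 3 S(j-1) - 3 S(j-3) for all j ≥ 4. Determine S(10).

-4239

S(4) = 3*(-5) - 3*(-2) = -9
S(5) = 3*(-9) - 3*3 = -36
S(6) = 3*(-36) - 3*(-5) = -93
S(7) = 3*(-93) - 3*(-9) = -252
S(8) = 3*(-252) - 3*(-36) = -648
S(9) = 3*(-648) - 3*(-93) = -1665
S(10) = 3*(-1665) - 3*(-252) = -4239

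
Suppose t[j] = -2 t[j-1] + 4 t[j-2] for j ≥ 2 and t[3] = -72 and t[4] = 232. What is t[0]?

Rearranging, t[j-2] = (t[j] + 2 t[j-1]) / 4.
t[2] = (232 + 2(-72)) / 4 = 88/4 = 22
t[1] = (-72 + 2(22)) / 4 = -28/4 = -7
t[0] = (22 + 2(-7)) / 4 = 8/4 = 2

2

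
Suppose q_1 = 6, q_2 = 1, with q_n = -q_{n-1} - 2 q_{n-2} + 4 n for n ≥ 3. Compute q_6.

-13

q_3 = -1 - 2(6) + 12 = -1
q_4 = -(-1) - 2(1) + 16 = 15
q_5 = -15 - 2(-1) + 20 = 7
q_6 = -7 - 2(15) + 24 = -13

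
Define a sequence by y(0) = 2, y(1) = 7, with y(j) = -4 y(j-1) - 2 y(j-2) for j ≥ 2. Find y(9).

182128

y(2) = -4*7 - 2*2 = -32
y(3) = -4*(-32) - 2*7 = 114
y(4) = -4*114 - 2*(-32) = -392
y(5) = -4*(-392) - 2*114 = 1340
y(6) = -4*1340 - 2*(-392) = -4576
y(7) = -4*(-4576) - 2*1340 = 15624
y(8) = -4*15624 - 2*(-4576) = -53344
y(9) = -4*(-53344) - 2*15624 = 182128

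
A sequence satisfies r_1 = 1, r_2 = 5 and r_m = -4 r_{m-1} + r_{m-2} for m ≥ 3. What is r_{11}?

-1981891

r_3 = -4(5) + 1 = -19
r_4 = -4(-19) + 5 = 81
r_5 = -4(81) + (-19) = -343
r_6 = -4(-343) + 81 = 1453
r_7 = -4(1453) + (-343) = -6155
r_8 = -4(-6155) + 1453 = 26073
r_9 = -4(26073) + (-6155) = -110447
r_{10} = -4(-110447) + 26073 = 467861
r_{11} = -4(467861) + (-110447) = -1981891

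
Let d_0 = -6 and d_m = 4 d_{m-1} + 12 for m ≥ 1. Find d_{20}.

The fixed point is 12/(1 - 4) = -4, so d_m + 4 = 4(d_{m-1} + 4).
Hence d_m = -2·4^m - 4.
d_{20} = -2·4^{20} - 4 = -2·1099511627776 - 4 = -2199023255556.

-2199023255556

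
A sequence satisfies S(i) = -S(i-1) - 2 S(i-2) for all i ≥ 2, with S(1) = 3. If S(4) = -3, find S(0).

Let S(0) = z.
S(2) = -3 - 2z
S(3) = -3 + 2z
S(4) = 9 + 2z
So 9 + 2z = -3, giving z = -6.

-6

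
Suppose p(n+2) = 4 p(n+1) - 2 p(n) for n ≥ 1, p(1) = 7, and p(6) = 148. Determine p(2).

Let p(2) = v.
p(3) = -14 + 4v
p(4) = -56 + 14v
p(5) = -196 + 48v
p(6) = -672 + 164v
So -672 + 164v = 148, giving v = 5.

5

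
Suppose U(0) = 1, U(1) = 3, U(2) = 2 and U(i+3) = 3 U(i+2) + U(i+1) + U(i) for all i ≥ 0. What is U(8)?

4533

U(3) = 3·2 + 3 + 1 = 10
U(4) = 3·10 + 2 + 3 = 35
U(5) = 3·35 + 10 + 2 = 117
U(6) = 3·117 + 35 + 10 = 396
U(7) = 3·396 + 117 + 35 = 1340
U(8) = 3·1340 + 396 + 117 = 4533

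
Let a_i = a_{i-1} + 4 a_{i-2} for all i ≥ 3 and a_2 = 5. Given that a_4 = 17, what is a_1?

-2

Let a_1 = z.
a_3 = 5 + 4z
a_4 = 25 + 4z
So 25 + 4z = 17, giving z = -2.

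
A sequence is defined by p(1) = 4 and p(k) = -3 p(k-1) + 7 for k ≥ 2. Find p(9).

14764

p(2) = -3(4) + 7 = -5
p(3) = -3(-5) + 7 = 22
p(4) = -3(22) + 7 = -59
p(5) = -3(-59) + 7 = 184
p(6) = -3(184) + 7 = -545
p(7) = -3(-545) + 7 = 1642
p(8) = -3(1642) + 7 = -4919
p(9) = -3(-4919) + 7 = 14764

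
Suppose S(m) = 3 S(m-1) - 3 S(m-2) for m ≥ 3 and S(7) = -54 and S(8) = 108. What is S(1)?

2

Rearranging, S(m-2) = (S(m) - 3 S(m-1)) / -3.
S(6) = (108 - 3·(-54)) / -3 = 270/-3 = -90
S(5) = (-54 - 3·(-90)) / -3 = 216/-3 = -72
S(4) = (-90 - 3·(-72)) / -3 = 126/-3 = -42
S(3) = (-72 - 3·(-42)) / -3 = 54/-3 = -18
S(2) = (-42 - 3·(-18)) / -3 = 12/-3 = -4
S(1) = (-18 - 3·(-4)) / -3 = -6/-3 = 2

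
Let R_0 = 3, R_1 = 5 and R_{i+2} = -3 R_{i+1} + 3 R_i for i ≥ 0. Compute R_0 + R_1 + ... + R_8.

-19342

R_2 = -3(5) + 3(3) = -6
R_3 = -3(-6) + 3(5) = 33
R_4 = -3(33) + 3(-6) = -117
R_5 = -3(-117) + 3(33) = 450
R_6 = -3(450) + 3(-117) = -1701
R_7 = -3(-1701) + 3(450) = 6453
R_8 = -3(6453) + 3(-1701) = -24462
Sum = 3 + 5 + (-6) + 33 + (-117) + 450 + (-1701) + 6453 + (-24462) = -19342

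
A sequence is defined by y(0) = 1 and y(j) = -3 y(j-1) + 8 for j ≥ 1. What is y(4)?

y(1) = -3*1 + 8 = 5
y(2) = -3*5 + 8 = -7
y(3) = -3*(-7) + 8 = 29
y(4) = -3*29 + 8 = -79

-79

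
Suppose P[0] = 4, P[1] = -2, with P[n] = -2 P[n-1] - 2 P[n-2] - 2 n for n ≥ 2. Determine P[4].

P[2] = -2*(-2) - 2*4 - 4 = -8
P[3] = -2*(-8) - 2*(-2) - 6 = 14
P[4] = -2*14 - 2*(-8) - 8 = -20

-20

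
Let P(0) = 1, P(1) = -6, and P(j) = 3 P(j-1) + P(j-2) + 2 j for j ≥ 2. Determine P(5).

-395

P(2) = 3·(-6) + 1 + 4 = -13
P(3) = 3·(-13) + (-6) + 6 = -39
P(4) = 3·(-39) + (-13) + 8 = -122
P(5) = 3·(-122) + (-39) + 10 = -395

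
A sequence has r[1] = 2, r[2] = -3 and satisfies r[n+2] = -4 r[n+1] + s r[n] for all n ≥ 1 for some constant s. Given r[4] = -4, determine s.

r[3] = 12 + 2s
r[4] = -48 - 11s
So -48 - 11s = -4, giving s = -4.

-4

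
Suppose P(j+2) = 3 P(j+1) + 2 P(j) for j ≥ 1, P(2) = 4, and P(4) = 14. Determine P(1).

Let P(1) = x.
P(3) = 12 + 2x
P(4) = 44 + 6x
So 44 + 6x = 14, giving x = -5.

-5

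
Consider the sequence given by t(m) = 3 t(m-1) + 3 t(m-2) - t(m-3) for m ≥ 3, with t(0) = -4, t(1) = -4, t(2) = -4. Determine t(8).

-13444

t(3) = 3(-4) + 3(-4) - (-4) = -20
t(4) = 3(-20) + 3(-4) - (-4) = -68
t(5) = 3(-68) + 3(-20) - (-4) = -260
t(6) = 3(-260) + 3(-68) - (-20) = -964
t(7) = 3(-964) + 3(-260) - (-68) = -3604
t(8) = 3(-3604) + 3(-964) - (-260) = -13444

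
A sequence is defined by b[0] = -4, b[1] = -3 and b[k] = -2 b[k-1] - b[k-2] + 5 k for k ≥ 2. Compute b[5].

b[2] = -2(-3) - (-4) + 10 = 20
b[3] = -2(20) - (-3) + 15 = -22
b[4] = -2(-22) - 20 + 20 = 44
b[5] = -2(44) - (-22) + 25 = -41

-41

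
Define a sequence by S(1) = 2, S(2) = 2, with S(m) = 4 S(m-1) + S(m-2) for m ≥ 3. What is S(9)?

S(3) = 4(2) + 2 = 10
S(4) = 4(10) + 2 = 42
S(5) = 4(42) + 10 = 178
S(6) = 4(178) + 42 = 754
S(7) = 4(754) + 178 = 3194
S(8) = 4(3194) + 754 = 13530
S(9) = 4(13530) + 3194 = 57314

57314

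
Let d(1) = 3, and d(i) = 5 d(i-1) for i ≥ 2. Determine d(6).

9375

d(2) = 5·3 = 15
d(3) = 5·15 = 75
d(4) = 5·75 = 375
d(5) = 5·375 = 1875
d(6) = 5·1875 = 9375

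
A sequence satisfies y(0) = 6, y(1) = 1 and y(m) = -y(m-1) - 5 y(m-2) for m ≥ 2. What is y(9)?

-8654

y(2) = -1 - 5(6) = -31
y(3) = -(-31) - 5(1) = 26
y(4) = -26 - 5(-31) = 129
y(5) = -129 - 5(26) = -259
y(6) = -(-259) - 5(129) = -386
y(7) = -(-386) - 5(-259) = 1681
y(8) = -1681 - 5(-386) = 249
y(9) = -249 - 5(1681) = -8654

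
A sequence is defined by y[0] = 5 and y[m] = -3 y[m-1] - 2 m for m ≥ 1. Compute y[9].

-105801

y[1] = -3*5 - 2 = -17
y[2] = -3*(-17) - 4 = 47
y[3] = -3*47 - 6 = -147
y[4] = -3*(-147) - 8 = 433
y[5] = -3*433 - 10 = -1309
y[6] = -3*(-1309) - 12 = 3915
y[7] = -3*3915 - 14 = -11759
y[8] = -3*(-11759) - 16 = 35261
y[9] = -3*35261 - 18 = -105801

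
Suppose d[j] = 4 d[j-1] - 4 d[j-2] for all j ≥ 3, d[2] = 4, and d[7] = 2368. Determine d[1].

Let d[1] = w.
d[3] = 16 - 4w
d[4] = 48 - 16w
d[5] = 128 - 48w
d[6] = 320 - 128w
d[7] = 768 - 320w
So 768 - 320w = 2368, giving w = -5.

-5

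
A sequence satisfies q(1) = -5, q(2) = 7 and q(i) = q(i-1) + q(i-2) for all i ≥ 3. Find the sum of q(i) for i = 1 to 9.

208

q(3) = 7 + (-5) = 2
q(4) = 2 + 7 = 9
q(5) = 9 + 2 = 11
q(6) = 11 + 9 = 20
q(7) = 20 + 11 = 31
q(8) = 31 + 20 = 51
q(9) = 51 + 31 = 82
Sum = (-5) + 7 + 2 + 9 + 11 + 20 + 31 + 51 + 82 = 208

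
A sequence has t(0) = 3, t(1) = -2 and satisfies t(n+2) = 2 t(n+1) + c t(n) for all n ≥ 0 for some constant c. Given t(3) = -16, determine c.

t(2) = -4 + 3c
t(3) = -8 + 4c
So -8 + 4c = -16, giving c = -2.

-2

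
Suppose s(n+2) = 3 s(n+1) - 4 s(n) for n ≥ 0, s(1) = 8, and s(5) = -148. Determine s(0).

Let s(0) = y.
s(2) = 24 - 4y
s(3) = 40 - 12y
s(4) = 24 - 20y
s(5) = -88 - 12y
So -88 - 12y = -148, giving y = 5.

5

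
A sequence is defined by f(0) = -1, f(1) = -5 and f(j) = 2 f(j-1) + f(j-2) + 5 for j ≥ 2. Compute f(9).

-1853

f(2) = 2·(-5) + (-1) + 5 = -6
f(3) = 2·(-6) + (-5) + 5 = -12
f(4) = 2·(-12) + (-6) + 5 = -25
f(5) = 2·(-25) + (-12) + 5 = -57
f(6) = 2·(-57) + (-25) + 5 = -134
f(7) = 2·(-134) + (-57) + 5 = -320
f(8) = 2·(-320) + (-134) + 5 = -769
f(9) = 2·(-769) + (-320) + 5 = -1853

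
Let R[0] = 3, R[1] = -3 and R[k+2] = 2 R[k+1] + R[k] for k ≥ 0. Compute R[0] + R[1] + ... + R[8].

-1221

R[2] = 2(-3) + 3 = -3
R[3] = 2(-3) + (-3) = -9
R[4] = 2(-9) + (-3) = -21
R[5] = 2(-21) + (-9) = -51
R[6] = 2(-51) + (-21) = -123
R[7] = 2(-123) + (-51) = -297
R[8] = 2(-297) + (-123) = -717
Sum = 3 + (-3) + (-3) + (-9) + (-21) + (-51) + (-123) + (-297) + (-717) = -1221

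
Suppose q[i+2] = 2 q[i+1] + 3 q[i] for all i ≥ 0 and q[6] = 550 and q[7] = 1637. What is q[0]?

Rearranging, q[i-2] = (q[i] - 2 q[i-1]) / 3.
q[5] = (1637 - 2*550) / 3 = 537/3 = 179
q[4] = (550 - 2*179) / 3 = 192/3 = 64
q[3] = (179 - 2*64) / 3 = 51/3 = 17
q[2] = (64 - 2*17) / 3 = 30/3 = 10
q[1] = (17 - 2*10) / 3 = -3/3 = -1
q[0] = (10 - 2*(-1)) / 3 = 12/3 = 4

4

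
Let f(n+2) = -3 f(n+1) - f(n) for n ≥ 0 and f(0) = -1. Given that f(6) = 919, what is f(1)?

Let f(1) = y.
f(2) = 1 - 3y
f(3) = -3 + 8y
f(4) = 8 - 21y
f(5) = -21 + 55y
f(6) = 55 - 144y
So 55 - 144y = 919, giving y = -6.

-6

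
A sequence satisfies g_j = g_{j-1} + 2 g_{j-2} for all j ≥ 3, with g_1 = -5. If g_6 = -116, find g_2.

Let g_2 = v.
g_3 = -10 + v
g_4 = -10 + 3v
g_5 = -30 + 5v
g_6 = -50 + 11v
So -50 + 11v = -116, giving v = -6.

-6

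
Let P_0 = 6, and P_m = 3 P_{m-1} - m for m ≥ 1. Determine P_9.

P_1 = 3*6 - 1 = 17
P_2 = 3*17 - 2 = 49
P_3 = 3*49 - 3 = 144
P_4 = 3*144 - 4 = 428
P_5 = 3*428 - 5 = 1279
P_6 = 3*1279 - 6 = 3831
P_7 = 3*3831 - 7 = 11486
P_8 = 3*11486 - 8 = 34450
P_9 = 3*34450 - 9 = 103341

103341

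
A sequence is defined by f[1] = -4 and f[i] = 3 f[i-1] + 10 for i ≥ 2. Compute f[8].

2182

f[2] = 3·(-4) + 10 = -2
f[3] = 3·(-2) + 10 = 4
f[4] = 3·4 + 10 = 22
f[5] = 3·22 + 10 = 76
f[6] = 3·76 + 10 = 238
f[7] = 3·238 + 10 = 724
f[8] = 3·724 + 10 = 2182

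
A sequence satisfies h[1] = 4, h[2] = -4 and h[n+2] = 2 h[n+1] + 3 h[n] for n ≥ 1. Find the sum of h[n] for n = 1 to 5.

h[3] = 2(-4) + 3(4) = 4
h[4] = 2(4) + 3(-4) = -4
h[5] = 2(-4) + 3(4) = 4
Sum = 4 + (-4) + 4 + (-4) + 4 = 4

4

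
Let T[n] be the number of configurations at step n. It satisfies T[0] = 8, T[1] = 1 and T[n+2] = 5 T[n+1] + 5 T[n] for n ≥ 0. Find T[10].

55196875

T[2] = 5(1) + 5(8) = 45
T[3] = 5(45) + 5(1) = 230
T[4] = 5(230) + 5(45) = 1375
T[5] = 5(1375) + 5(230) = 8025
T[6] = 5(8025) + 5(1375) = 47000
T[7] = 5(47000) + 5(8025) = 275125
T[8] = 5(275125) + 5(47000) = 1610625
T[9] = 5(1610625) + 5(275125) = 9428750
T[10] = 5(9428750) + 5(1610625) = 55196875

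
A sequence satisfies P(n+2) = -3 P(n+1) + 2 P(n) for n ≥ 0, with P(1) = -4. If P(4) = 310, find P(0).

Let P(0) = v.
P(2) = 12 + 2v
P(3) = -44 - 6v
P(4) = 156 + 22v
So 156 + 22v = 310, giving v = 7.

7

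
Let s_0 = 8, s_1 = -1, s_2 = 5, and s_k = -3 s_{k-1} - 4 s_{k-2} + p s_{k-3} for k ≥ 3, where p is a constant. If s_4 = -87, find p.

s_3 = -11 + 8p
s_4 = 13 - 25p
So 13 - 25p = -87, giving p = 4.

4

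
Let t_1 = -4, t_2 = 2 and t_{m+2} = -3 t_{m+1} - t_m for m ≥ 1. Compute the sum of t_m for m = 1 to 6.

16

t_3 = -3(2) - (-4) = -2
t_4 = -3(-2) - 2 = 4
t_5 = -3(4) - (-2) = -10
t_6 = -3(-10) - 4 = 26
Sum = (-4) + 2 + (-2) + 4 + (-10) + 26 = 16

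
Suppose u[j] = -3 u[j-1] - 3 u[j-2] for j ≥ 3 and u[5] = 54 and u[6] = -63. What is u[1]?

-1

Rearranging, u[j-2] = (u[j] + 3 u[j-1]) / -3.
u[4] = (-63 + 3(54)) / -3 = 99/-3 = -33
u[3] = (54 + 3(-33)) / -3 = -45/-3 = 15
u[2] = (-33 + 3(15)) / -3 = 12/-3 = -4
u[1] = (15 + 3(-4)) / -3 = 3/-3 = -1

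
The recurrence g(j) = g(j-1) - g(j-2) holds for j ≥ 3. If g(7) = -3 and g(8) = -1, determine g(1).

-3

Rearranging, g(j-2) = -(g(j) - g(j-1)).
g(6) = -(-1 - (-3)) = -2
g(5) = -(-3 - (-2)) = 1
g(4) = -(-2 - 1) = 3
g(3) = -(1 - 3) = 2
g(2) = -(3 - 2) = -1
g(1) = -(2 - (-1)) = -3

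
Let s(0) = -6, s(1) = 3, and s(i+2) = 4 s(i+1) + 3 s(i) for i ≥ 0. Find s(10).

-774006

s(2) = 4*3 + 3*(-6) = -6
s(3) = 4*(-6) + 3*3 = -15
s(4) = 4*(-15) + 3*(-6) = -78
s(5) = 4*(-78) + 3*(-15) = -357
s(6) = 4*(-357) + 3*(-78) = -1662
s(7) = 4*(-1662) + 3*(-357) = -7719
s(8) = 4*(-7719) + 3*(-1662) = -35862
s(9) = 4*(-35862) + 3*(-7719) = -166605
s(10) = 4*(-166605) + 3*(-35862) = -774006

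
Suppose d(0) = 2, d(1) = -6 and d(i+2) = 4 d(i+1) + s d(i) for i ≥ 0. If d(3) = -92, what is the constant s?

2

d(2) = -24 + 2s
d(3) = -96 + 2s
So -96 + 2s = -92, giving s = 2.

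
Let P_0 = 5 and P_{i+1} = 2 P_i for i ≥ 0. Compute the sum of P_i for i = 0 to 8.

P_1 = 2·5 = 10
P_2 = 2·10 = 20
P_3 = 2·20 = 40
P_4 = 2·40 = 80
P_5 = 2·80 = 160
P_6 = 2·160 = 320
P_7 = 2·320 = 640
P_8 = 2·640 = 1280
Sum = 5 + 10 + 20 + 40 + 80 + 160 + 320 + 640 + 1280 = 2555

2555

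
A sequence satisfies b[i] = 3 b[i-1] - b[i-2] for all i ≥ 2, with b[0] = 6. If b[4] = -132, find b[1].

Let b[1] = w.
b[2] = -6 + 3w
b[3] = -18 + 8w
b[4] = -48 + 21w
So -48 + 21w = -132, giving w = -4.

-4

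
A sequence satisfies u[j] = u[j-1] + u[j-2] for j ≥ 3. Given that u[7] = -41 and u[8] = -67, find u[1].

Rearranging, u[j-2] = u[j] - u[j-1].
u[6] = -67 - (-41) = -26
u[5] = -41 - (-26) = -15
u[4] = -26 - (-15) = -11
u[3] = -15 - (-11) = -4
u[2] = -11 - (-4) = -7
u[1] = -4 - (-7) = 3

3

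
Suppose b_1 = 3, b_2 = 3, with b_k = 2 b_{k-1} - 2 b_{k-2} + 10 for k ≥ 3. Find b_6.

38

b_3 = 2·3 - 2·3 + 10 = 10
b_4 = 2·10 - 2·3 + 10 = 24
b_5 = 2·24 - 2·10 + 10 = 38
b_6 = 2·38 - 2·24 + 10 = 38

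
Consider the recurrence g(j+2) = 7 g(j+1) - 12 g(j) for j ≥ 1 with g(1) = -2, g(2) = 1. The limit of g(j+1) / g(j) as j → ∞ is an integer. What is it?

The characteristic equation is r^2 - 7r + 12 = 0, which factors as (r - 4)(r - 3) = 0.
So the roots are 4 and 3. Since |4| > |3| and the coefficient of 4^j is non-zero, the ratio tends to 4.

4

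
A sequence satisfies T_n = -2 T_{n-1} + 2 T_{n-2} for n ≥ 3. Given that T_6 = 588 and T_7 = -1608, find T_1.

Rearranging, T_{n-2} = (T_n + 2 T_{n-1}) / 2.
T_5 = (-1608 + 2(588)) / 2 = -432/2 = -216
T_4 = (588 + 2(-216)) / 2 = 156/2 = 78
T_3 = (-216 + 2(78)) / 2 = -60/2 = -30
T_2 = (78 + 2(-30)) / 2 = 18/2 = 9
T_1 = (-30 + 2(9)) / 2 = -12/2 = -6

-6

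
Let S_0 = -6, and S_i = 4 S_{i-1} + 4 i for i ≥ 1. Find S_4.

S_1 = 4*(-6) + 4 = -20
S_2 = 4*(-20) + 8 = -72
S_3 = 4*(-72) + 12 = -276
S_4 = 4*(-276) + 16 = -1088

-1088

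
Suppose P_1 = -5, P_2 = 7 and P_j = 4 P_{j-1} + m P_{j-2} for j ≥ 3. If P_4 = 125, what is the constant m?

-1

P_3 = 28 - 5m
P_4 = 112 - 13m
So 112 - 13m = 125, giving m = -1.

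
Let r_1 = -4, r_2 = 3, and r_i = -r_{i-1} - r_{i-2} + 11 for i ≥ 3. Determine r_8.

r_3 = -3 - (-4) + 11 = 12
r_4 = -12 - 3 + 11 = -4
r_5 = -(-4) - 12 + 11 = 3
r_6 = -3 - (-4) + 11 = 12
r_7 = -12 - 3 + 11 = -4
r_8 = -(-4) - 12 + 11 = 3

3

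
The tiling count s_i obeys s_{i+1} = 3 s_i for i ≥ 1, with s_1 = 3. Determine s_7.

s_2 = 3*3 = 9
s_3 = 3*9 = 27
s_4 = 3*27 = 81
s_5 = 3*81 = 243
s_6 = 3*243 = 729
s_7 = 3*729 = 2187

2187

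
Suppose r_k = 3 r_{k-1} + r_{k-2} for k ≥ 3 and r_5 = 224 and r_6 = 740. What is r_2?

8

Rearranging, r_{k-2} = r_k - 3 r_{k-1}.
r_4 = 740 - 3*224 = 68
r_3 = 224 - 3*68 = 20
r_2 = 68 - 3*20 = 8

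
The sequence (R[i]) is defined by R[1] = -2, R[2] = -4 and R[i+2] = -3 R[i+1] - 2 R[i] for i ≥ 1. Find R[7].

R[3] = -3*(-4) - 2*(-2) = 16
R[4] = -3*16 - 2*(-4) = -40
R[5] = -3*(-40) - 2*16 = 88
R[6] = -3*88 - 2*(-40) = -184
R[7] = -3*(-184) - 2*88 = 376

376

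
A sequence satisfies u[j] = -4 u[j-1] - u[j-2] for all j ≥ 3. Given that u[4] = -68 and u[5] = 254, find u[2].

Rearranging, u[j-2] = -(u[j] + 4 u[j-1]).
u[3] = -(254 + 4(-68)) = 18
u[2] = -(-68 + 4(18)) = -4

-4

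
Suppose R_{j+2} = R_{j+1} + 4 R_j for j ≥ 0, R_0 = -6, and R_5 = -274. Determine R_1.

Let R_1 = y.
R_2 = -24 + y
R_3 = -24 + 5y
R_4 = -120 + 9y
R_5 = -216 + 29y
So -216 + 29y = -274, giving y = -2.

-2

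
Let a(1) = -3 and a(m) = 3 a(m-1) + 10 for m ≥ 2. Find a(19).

The fixed point is 10/(1 - 3) = -5, so a(m) + 5 = 3(a(m-1) + 5).
Hence a(m) = 2·3^{m-1} - 5.
a(19) = 2·3^{18} - 5 = 2·387420489 - 5 = 774840973.

774840973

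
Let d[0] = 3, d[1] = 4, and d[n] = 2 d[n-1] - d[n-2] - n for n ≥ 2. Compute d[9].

d[2] = 2·4 - 3 - 2 = 3
d[3] = 2·3 - 4 - 3 = -1
d[4] = 2·(-1) - 3 - 4 = -9
d[5] = 2·(-9) - (-1) - 5 = -22
d[6] = 2·(-22) - (-9) - 6 = -41
d[7] = 2·(-41) - (-22) - 7 = -67
d[8] = 2·(-67) - (-41) - 8 = -101
d[9] = 2·(-101) - (-67) - 9 = -144

-144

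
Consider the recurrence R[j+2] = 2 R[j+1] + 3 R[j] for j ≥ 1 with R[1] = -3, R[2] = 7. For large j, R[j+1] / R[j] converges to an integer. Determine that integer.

3

The characteristic equation is r^2 - 2r - 3 = 0, which factors as (r - 3)(r + 1) = 0.
So the roots are 3 and -1. Since |3| > |-1| and the coefficient of 3^j is non-zero, the ratio tends to 3.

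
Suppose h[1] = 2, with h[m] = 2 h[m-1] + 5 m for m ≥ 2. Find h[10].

h[2] = 2*2 + 10 = 14
h[3] = 2*14 + 15 = 43
h[4] = 2*43 + 20 = 106
h[5] = 2*106 + 25 = 237
h[6] = 2*237 + 30 = 504
h[7] = 2*504 + 35 = 1043
h[8] = 2*1043 + 40 = 2126
h[9] = 2*2126 + 45 = 4297
h[10] = 2*4297 + 50 = 8644

8644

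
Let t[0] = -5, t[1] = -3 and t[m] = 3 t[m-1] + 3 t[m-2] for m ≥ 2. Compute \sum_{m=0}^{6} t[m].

-6125

t[2] = 3·(-3) + 3·(-5) = -24
t[3] = 3·(-24) + 3·(-3) = -81
t[4] = 3·(-81) + 3·(-24) = -315
t[5] = 3·(-315) + 3·(-81) = -1188
t[6] = 3·(-1188) + 3·(-315) = -4509
Sum = (-5) + (-3) + (-24) + (-81) + (-315) + (-1188) + (-4509) = -6125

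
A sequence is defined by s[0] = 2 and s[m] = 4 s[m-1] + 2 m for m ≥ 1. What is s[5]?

s[1] = 4(2) + 2 = 10
s[2] = 4(10) + 4 = 44
s[3] = 4(44) + 6 = 182
s[4] = 4(182) + 8 = 736
s[5] = 4(736) + 10 = 2954

2954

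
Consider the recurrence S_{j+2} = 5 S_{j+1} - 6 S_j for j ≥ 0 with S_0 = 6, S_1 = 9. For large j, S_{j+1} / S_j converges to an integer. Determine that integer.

3

The characteristic equation is r^2 - 5r + 6 = 0, which factors as (r - 3)(r - 2) = 0.
So the roots are 3 and 2. Since |3| > |2| and the coefficient of 3^j is non-zero, the ratio tends to 3.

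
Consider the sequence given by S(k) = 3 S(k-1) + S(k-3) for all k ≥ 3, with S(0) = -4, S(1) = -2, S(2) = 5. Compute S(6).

S(3) = 3(5) + (-4) = 11
S(4) = 3(11) + (-2) = 31
S(5) = 3(31) + 5 = 98
S(6) = 3(98) + 11 = 305

305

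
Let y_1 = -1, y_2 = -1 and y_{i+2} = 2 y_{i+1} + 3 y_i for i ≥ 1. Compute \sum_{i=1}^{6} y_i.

-182

y_3 = 2*(-1) + 3*(-1) = -5
y_4 = 2*(-5) + 3*(-1) = -13
y_5 = 2*(-13) + 3*(-5) = -41
y_6 = 2*(-41) + 3*(-13) = -121
Sum = (-1) + (-1) + (-5) + (-13) + (-41) + (-121) = -182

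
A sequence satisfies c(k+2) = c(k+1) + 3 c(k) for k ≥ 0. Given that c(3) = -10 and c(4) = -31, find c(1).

Rearranging, c(k-2) = (c(k) - c(k-1)) / 3.
c(2) = (-31 - (-10)) / 3 = -21/3 = -7
c(1) = (-10 - (-7)) / 3 = -3/3 = -1

-1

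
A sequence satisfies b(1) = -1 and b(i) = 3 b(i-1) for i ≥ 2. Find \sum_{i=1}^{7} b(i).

b(2) = 3*(-1) = -3
b(3) = 3*(-3) = -9
b(4) = 3*(-9) = -27
b(5) = 3*(-27) = -81
b(6) = 3*(-81) = -243
b(7) = 3*(-243) = -729
Sum = (-1) + (-3) + (-9) + (-27) + (-81) + (-243) + (-729) = -1093

-1093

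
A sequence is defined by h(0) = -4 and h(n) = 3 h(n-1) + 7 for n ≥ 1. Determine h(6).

-368

h(1) = 3(-4) + 7 = -5
h(2) = 3(-5) + 7 = -8
h(3) = 3(-8) + 7 = -17
h(4) = 3(-17) + 7 = -44
h(5) = 3(-44) + 7 = -125
h(6) = 3(-125) + 7 = -368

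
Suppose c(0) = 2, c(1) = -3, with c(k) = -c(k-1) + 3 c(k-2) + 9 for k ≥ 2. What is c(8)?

1890

c(2) = -(-3) + 3(2) + 9 = 18
c(3) = -18 + 3(-3) + 9 = -18
c(4) = -(-18) + 3(18) + 9 = 81
c(5) = -81 + 3(-18) + 9 = -126
c(6) = -(-126) + 3(81) + 9 = 378
c(7) = -378 + 3(-126) + 9 = -747
c(8) = -(-747) + 3(378) + 9 = 1890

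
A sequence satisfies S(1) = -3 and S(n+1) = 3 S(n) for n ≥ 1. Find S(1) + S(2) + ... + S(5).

-363

S(2) = 3*(-3) = -9
S(3) = 3*(-9) = -27
S(4) = 3*(-27) = -81
S(5) = 3*(-81) = -243
Sum = (-3) + (-9) + (-27) + (-81) + (-243) = -363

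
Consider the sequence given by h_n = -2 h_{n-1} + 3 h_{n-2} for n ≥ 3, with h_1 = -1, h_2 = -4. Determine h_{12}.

h_3 = -2·(-4) + 3·(-1) = 5
h_4 = -2·5 + 3·(-4) = -22
h_5 = -2·(-22) + 3·5 = 59
h_6 = -2·59 + 3·(-22) = -184
h_7 = -2·(-184) + 3·59 = 545
h_8 = -2·545 + 3·(-184) = -1642
h_9 = -2·(-1642) + 3·545 = 4919
h_{10} = -2·4919 + 3·(-1642) = -14764
h_{11} = -2·(-14764) + 3·4919 = 44285
h_{12} = -2·44285 + 3·(-14764) = -132862

-132862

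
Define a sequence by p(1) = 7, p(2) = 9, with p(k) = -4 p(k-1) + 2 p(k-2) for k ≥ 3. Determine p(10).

p(3) = -4*9 + 2*7 = -22
p(4) = -4*(-22) + 2*9 = 106
p(5) = -4*106 + 2*(-22) = -468
p(6) = -4*(-468) + 2*106 = 2084
p(7) = -4*2084 + 2*(-468) = -9272
p(8) = -4*(-9272) + 2*2084 = 41256
p(9) = -4*41256 + 2*(-9272) = -183568
p(10) = -4*(-183568) + 2*41256 = 816784

816784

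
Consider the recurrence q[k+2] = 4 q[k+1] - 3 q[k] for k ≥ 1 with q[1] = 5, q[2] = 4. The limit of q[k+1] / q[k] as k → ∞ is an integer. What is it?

3

The characteristic equation is r^2 - 4r + 3 = 0, which factors as (r - 3)(r - 1) = 0.
So the roots are 3 and 1. Since |3| > |1| and the coefficient of 3^k is non-zero, the ratio tends to 3.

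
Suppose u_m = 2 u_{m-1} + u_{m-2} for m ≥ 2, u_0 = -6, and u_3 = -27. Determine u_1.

Let u_1 = y.
u_2 = -6 + 2y
u_3 = -12 + 5y
So -12 + 5y = -27, giving y = -3.

-3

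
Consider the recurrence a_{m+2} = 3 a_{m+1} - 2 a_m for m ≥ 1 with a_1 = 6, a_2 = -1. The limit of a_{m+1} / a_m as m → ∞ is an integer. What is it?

The characteristic equation is r^2 - 3r + 2 = 0, which factors as (r - 2)(r - 1) = 0.
So the roots are 2 and 1. Since |2| > |1| and the coefficient of 2^m is non-zero, the ratio tends to 2.

2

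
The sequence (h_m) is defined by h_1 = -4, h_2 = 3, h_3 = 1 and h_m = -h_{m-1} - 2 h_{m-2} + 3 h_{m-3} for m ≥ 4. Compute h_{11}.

h_4 = -1 - 2·3 + 3·(-4) = -19
h_5 = -(-19) - 2·1 + 3·3 = 26
h_6 = -26 - 2·(-19) + 3·1 = 15
h_7 = -15 - 2·26 + 3·(-19) = -124
h_8 = -(-124) - 2·15 + 3·26 = 172
h_9 = -172 - 2·(-124) + 3·15 = 121
h_{10} = -121 - 2·172 + 3·(-124) = -837
h_{11} = -(-837) - 2·121 + 3·172 = 1111

1111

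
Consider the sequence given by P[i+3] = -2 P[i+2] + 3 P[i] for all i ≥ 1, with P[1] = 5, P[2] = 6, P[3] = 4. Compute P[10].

-41

P[4] = -2*4 + 3*5 = 7
P[5] = -2*7 + 3*6 = 4
P[6] = -2*4 + 3*4 = 4
P[7] = -2*4 + 3*7 = 13
P[8] = -2*13 + 3*4 = -14
P[9] = -2*(-14) + 3*4 = 40
P[10] = -2*40 + 3*13 = -41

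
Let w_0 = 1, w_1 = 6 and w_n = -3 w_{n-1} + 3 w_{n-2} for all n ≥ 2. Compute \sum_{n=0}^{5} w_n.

712

w_2 = -3*6 + 3*1 = -15
w_3 = -3*(-15) + 3*6 = 63
w_4 = -3*63 + 3*(-15) = -234
w_5 = -3*(-234) + 3*63 = 891
Sum = 1 + 6 + (-15) + 63 + (-234) + 891 = 712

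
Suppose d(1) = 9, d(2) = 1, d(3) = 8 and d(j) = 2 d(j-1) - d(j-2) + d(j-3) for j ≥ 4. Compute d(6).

d(4) = 2*8 - 1 + 9 = 24
d(5) = 2*24 - 8 + 1 = 41
d(6) = 2*41 - 24 + 8 = 66

66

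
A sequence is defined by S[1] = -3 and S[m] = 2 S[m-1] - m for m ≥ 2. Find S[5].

-89

S[2] = 2*(-3) - 2 = -8
S[3] = 2*(-8) - 3 = -19
S[4] = 2*(-19) - 4 = -42
S[5] = 2*(-42) - 5 = -89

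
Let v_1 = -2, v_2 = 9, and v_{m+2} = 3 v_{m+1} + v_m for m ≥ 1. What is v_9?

32965

v_3 = 3·9 + (-2) = 25
v_4 = 3·25 + 9 = 84
v_5 = 3·84 + 25 = 277
v_6 = 3·277 + 84 = 915
v_7 = 3·915 + 277 = 3022
v_8 = 3·3022 + 915 = 9981
v_9 = 3·9981 + 3022 = 32965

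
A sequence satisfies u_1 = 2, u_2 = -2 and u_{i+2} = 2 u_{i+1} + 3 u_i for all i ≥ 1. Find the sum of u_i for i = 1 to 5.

2

u_3 = 2·(-2) + 3·2 = 2
u_4 = 2·2 + 3·(-2) = -2
u_5 = 2·(-2) + 3·2 = 2
Sum = 2 + (-2) + 2 + (-2) + 2 = 2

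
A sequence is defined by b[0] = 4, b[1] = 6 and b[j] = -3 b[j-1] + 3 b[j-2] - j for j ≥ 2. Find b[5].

547

b[2] = -3·6 + 3·4 - 2 = -8
b[3] = -3·(-8) + 3·6 - 3 = 39
b[4] = -3·39 + 3·(-8) - 4 = -145
b[5] = -3·(-145) + 3·39 - 5 = 547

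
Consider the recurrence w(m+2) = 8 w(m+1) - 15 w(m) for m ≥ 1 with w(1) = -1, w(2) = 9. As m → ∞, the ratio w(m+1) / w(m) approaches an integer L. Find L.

The characteristic equation is r^2 - 8r + 15 = 0, which factors as (r - 5)(r - 3) = 0.
So the roots are 5 and 3. Since |5| > |3| and the coefficient of 5^m is non-zero, the ratio tends to 5.

5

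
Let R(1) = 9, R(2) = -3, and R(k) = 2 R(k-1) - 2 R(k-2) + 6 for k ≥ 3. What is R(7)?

R(3) = 2*(-3) - 2*9 + 6 = -18
R(4) = 2*(-18) - 2*(-3) + 6 = -24
R(5) = 2*(-24) - 2*(-18) + 6 = -6
R(6) = 2*(-6) - 2*(-24) + 6 = 42
R(7) = 2*42 - 2*(-6) + 6 = 102

102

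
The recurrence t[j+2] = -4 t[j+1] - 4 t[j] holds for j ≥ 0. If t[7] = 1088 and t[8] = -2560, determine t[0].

2

Rearranging, t[j-2] = (t[j] + 4 t[j-1]) / -4.
t[6] = (-2560 + 4(1088)) / -4 = 1792/-4 = -448
t[5] = (1088 + 4(-448)) / -4 = -704/-4 = 176
t[4] = (-448 + 4(176)) / -4 = 256/-4 = -64
t[3] = (176 + 4(-64)) / -4 = -80/-4 = 20
t[2] = (-64 + 4(20)) / -4 = 16/-4 = -4
t[1] = (20 + 4(-4)) / -4 = 4/-4 = -1
t[0] = (-4 + 4(-1)) / -4 = -8/-4 = 2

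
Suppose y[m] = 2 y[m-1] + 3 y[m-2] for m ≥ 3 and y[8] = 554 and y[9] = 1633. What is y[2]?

8

Rearranging, y[m-2] = (y[m] - 2 y[m-1]) / 3.
y[7] = (1633 - 2·554) / 3 = 525/3 = 175
y[6] = (554 - 2·175) / 3 = 204/3 = 68
y[5] = (175 - 2·68) / 3 = 39/3 = 13
y[4] = (68 - 2·13) / 3 = 42/3 = 14
y[3] = (13 - 2·14) / 3 = -15/3 = -5
y[2] = (14 - 2·(-5)) / 3 = 24/3 = 8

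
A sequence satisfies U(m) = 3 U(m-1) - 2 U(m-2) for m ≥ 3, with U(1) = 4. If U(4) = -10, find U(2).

Let U(2) = v.
U(3) = -8 + 3v
U(4) = -24 + 7v
So -24 + 7v = -10, giving v = 2.

2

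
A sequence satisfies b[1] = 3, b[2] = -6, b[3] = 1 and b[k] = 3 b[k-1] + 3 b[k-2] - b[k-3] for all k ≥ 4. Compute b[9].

b[4] = 3(1) + 3(-6) - 3 = -18
b[5] = 3(-18) + 3(1) - (-6) = -45
b[6] = 3(-45) + 3(-18) - 1 = -190
b[7] = 3(-190) + 3(-45) - (-18) = -687
b[8] = 3(-687) + 3(-190) - (-45) = -2586
b[9] = 3(-2586) + 3(-687) - (-190) = -9629

-9629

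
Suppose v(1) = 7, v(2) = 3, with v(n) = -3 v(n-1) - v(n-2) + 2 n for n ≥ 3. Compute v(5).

-85

v(3) = -3*3 - 7 + 6 = -10
v(4) = -3*(-10) - 3 + 8 = 35
v(5) = -3*35 - (-10) + 10 = -85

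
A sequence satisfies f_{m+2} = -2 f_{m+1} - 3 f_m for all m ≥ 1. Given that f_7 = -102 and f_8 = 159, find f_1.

Rearranging, f_{m-2} = (f_m + 2 f_{m-1}) / -3.
f_6 = (159 + 2(-102)) / -3 = -45/-3 = 15
f_5 = (-102 + 2(15)) / -3 = -72/-3 = 24
f_4 = (15 + 2(24)) / -3 = 63/-3 = -21
f_3 = (24 + 2(-21)) / -3 = -18/-3 = 6
f_2 = (-21 + 2(6)) / -3 = -9/-3 = 3
f_1 = (6 + 2(3)) / -3 = 12/-3 = -4

-4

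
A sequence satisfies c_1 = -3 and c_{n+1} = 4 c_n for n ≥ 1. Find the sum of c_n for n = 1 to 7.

-16383

c_2 = 4(-3) = -12
c_3 = 4(-12) = -48
c_4 = 4(-48) = -192
c_5 = 4(-192) = -768
c_6 = 4(-768) = -3072
c_7 = 4(-3072) = -12288
Sum = (-3) + (-12) + (-48) + (-192) + (-768) + (-3072) + (-12288) = -16383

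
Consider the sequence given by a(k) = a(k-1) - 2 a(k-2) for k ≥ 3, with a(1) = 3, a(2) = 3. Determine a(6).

a(3) = 3 - 2(3) = -3
a(4) = (-3) - 2(3) = -9
a(5) = (-9) - 2(-3) = -3
a(6) = (-3) - 2(-9) = 15

15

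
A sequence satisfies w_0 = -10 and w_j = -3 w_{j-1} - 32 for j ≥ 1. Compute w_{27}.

15251194969966

The fixed point is -32/(1 + 3) = -8, so w_j + 8 = -3(w_{j-1} + 8).
Hence w_j = -2·(-3)^j - 8.
w_{27} = -2·(-3)^{27} - 8 = -2·-7625597484987 - 8 = 15251194969966.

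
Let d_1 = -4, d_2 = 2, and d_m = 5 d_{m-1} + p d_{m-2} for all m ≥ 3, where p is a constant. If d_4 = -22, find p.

4

d_3 = 10 - 4p
d_4 = 50 - 18p
So 50 - 18p = -22, giving p = 4.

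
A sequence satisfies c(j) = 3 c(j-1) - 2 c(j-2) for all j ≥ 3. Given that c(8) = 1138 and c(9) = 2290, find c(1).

Rearranging, c(j-2) = (c(j) - 3 c(j-1)) / -2.
c(7) = (2290 - 3*1138) / -2 = -1124/-2 = 562
c(6) = (1138 - 3*562) / -2 = -548/-2 = 274
c(5) = (562 - 3*274) / -2 = -260/-2 = 130
c(4) = (274 - 3*130) / -2 = -116/-2 = 58
c(3) = (130 - 3*58) / -2 = -44/-2 = 22
c(2) = (58 - 3*22) / -2 = -8/-2 = 4
c(1) = (22 - 3*4) / -2 = 10/-2 = -5

-5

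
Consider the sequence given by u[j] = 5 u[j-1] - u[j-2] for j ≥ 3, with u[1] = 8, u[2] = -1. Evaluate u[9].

u[3] = 5(-1) - 8 = -13
u[4] = 5(-13) - (-1) = -64
u[5] = 5(-64) - (-13) = -307
u[6] = 5(-307) - (-64) = -1471
u[7] = 5(-1471) - (-307) = -7048
u[8] = 5(-7048) - (-1471) = -33769
u[9] = 5(-33769) - (-7048) = -161797

-161797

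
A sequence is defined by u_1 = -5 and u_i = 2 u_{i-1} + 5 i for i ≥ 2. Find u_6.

280

u_2 = 2(-5) + 10 = 0
u_3 = 2(0) + 15 = 15
u_4 = 2(15) + 20 = 50
u_5 = 2(50) + 25 = 125
u_6 = 2(125) + 30 = 280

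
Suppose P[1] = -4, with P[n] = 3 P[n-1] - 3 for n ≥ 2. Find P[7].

-4008

P[2] = 3*(-4) - 3 = -15
P[3] = 3*(-15) - 3 = -48
P[4] = 3*(-48) - 3 = -147
P[5] = 3*(-147) - 3 = -444
P[6] = 3*(-444) - 3 = -1335
P[7] = 3*(-1335) - 3 = -4008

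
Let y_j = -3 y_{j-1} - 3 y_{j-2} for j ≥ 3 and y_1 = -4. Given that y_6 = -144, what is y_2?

-4

Let y_2 = w.
y_3 = 12 - 3w
y_4 = -36 + 6w
y_5 = 72 - 9w
y_6 = -108 + 9w
So -108 + 9w = -144, giving w = -4.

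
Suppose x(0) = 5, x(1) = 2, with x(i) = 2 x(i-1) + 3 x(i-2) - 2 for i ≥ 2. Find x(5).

x(2) = 2(2) + 3(5) - 2 = 17
x(3) = 2(17) + 3(2) - 2 = 38
x(4) = 2(38) + 3(17) - 2 = 125
x(5) = 2(125) + 3(38) - 2 = 362

362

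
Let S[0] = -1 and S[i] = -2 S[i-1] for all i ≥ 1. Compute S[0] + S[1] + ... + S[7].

S[1] = -2·(-1) = 2
S[2] = -2·2 = -4
S[3] = -2·(-4) = 8
S[4] = -2·8 = -16
S[5] = -2·(-16) = 32
S[6] = -2·32 = -64
S[7] = -2·(-64) = 128
Sum = (-1) + 2 + (-4) + 8 + (-16) + 32 + (-64) + 128 = 85

85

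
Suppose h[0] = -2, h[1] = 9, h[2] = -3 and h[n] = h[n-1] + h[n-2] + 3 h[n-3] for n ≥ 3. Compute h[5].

h[3] = (-3) + 9 + 3·(-2) = 0
h[4] = 0 + (-3) + 3·9 = 24
h[5] = 24 + 0 + 3·(-3) = 15

15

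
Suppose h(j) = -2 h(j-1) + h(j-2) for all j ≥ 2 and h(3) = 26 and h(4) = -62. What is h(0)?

Rearranging, h(j-2) = h(j) + 2 h(j-1).
h(2) = -62 + 2*26 = -10
h(1) = 26 + 2*(-10) = 6
h(0) = -10 + 2*6 = 2

2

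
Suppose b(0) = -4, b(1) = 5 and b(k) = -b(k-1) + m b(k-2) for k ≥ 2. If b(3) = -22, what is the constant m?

-3

b(2) = -5 - 4m
b(3) = 5 + 9m
So 5 + 9m = -22, giving m = -3.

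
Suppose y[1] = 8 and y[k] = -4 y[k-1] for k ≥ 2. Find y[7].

32768

y[2] = -4(8) = -32
y[3] = -4(-32) = 128
y[4] = -4(128) = -512
y[5] = -4(-512) = 2048
y[6] = -4(2048) = -8192
y[7] = -4(-8192) = 32768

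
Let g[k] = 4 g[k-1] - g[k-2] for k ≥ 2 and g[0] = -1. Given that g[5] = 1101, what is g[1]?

5

Let g[1] = y.
g[2] = 1 + 4y
g[3] = 4 + 15y
g[4] = 15 + 56y
g[5] = 56 + 209y
So 56 + 209y = 1101, giving y = 5.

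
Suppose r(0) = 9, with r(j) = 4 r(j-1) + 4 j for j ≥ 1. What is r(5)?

11028

r(1) = 4*9 + 4 = 40
r(2) = 4*40 + 8 = 168
r(3) = 4*168 + 12 = 684
r(4) = 4*684 + 16 = 2752
r(5) = 4*2752 + 20 = 11028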